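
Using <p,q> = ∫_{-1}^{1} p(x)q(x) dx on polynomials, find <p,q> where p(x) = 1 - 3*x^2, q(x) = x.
<p,q> = 0

Expand the product: p(x)·q(x) = -3*x^3 + x.
∫_{-1}^{1} of each monomial x^k gives [2/(k+1) if k even, 0 if k odd]. Integrating term-by-term (or equivalently evaluating the antiderivative F(x) = -3*x^4/4 + x^2/2 at the endpoints):
  F(1) − F(−1) = -1/4 − (-1/4) = 0.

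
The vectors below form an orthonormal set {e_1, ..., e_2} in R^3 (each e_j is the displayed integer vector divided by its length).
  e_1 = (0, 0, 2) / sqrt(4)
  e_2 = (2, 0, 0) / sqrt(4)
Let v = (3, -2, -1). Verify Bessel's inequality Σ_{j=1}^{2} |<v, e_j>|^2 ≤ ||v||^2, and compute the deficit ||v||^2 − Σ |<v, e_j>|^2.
Σ |<v, e_j>|^2 = 10; ||v||^2 = 14; deficit = 4

Write each e_j = u_j / sqrt(<u_j, u_j>) where u_j is the displayed integer vector. Then <v, e_j> = <v, u_j> / sqrt(<u_j, u_j>), so |<v, e_j>|^2 = <v, u_j>^2 / <u_j, u_j>.
Coefficients: <v, e_1> = -2/sqrt(4), <v, e_2> = 6/sqrt(4).
Square and sum: Σ |<v, e_j>|^2 = 10.
Compute ||v||^2 = v·v = 14.
Deficit = 14 − 10 = 4 ≥ 0, confirming Bessel's inequality. (The deficit equals ||v − Σ <v,e_j> e_j||^2, the squared distance from v to span{e_j}.)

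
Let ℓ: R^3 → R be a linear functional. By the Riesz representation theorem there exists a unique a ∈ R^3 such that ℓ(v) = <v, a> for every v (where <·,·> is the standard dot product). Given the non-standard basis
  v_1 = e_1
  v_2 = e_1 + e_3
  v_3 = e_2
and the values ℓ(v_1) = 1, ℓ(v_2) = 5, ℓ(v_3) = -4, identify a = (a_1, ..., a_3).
a = (1, -4, 4)

Write a = (a_1, ..., a_3) in the standard basis. For each basis vector v_i, ℓ(v_i) = <v_i, a> is a linear equation in the a_j's. Collect the n equations into a matrix system V a = ℓ, where row i of V is v_i (expressed in the standard basis). Since V is invertible (lower-triangular with 1s on the diagonal, up to permutation), solve by back-substitution:
  V =
[[1, 0, 0],
 [1, 0, 1],
 [0, 1, 0]]
  V a = (1, 5, -4)
Solving gives a = (1, -4, 4).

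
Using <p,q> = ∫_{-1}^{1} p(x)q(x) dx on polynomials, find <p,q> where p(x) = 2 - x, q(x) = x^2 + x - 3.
<p,q> = -34/3

Expand the product: p(x)·q(x) = -x^3 + x^2 + 5*x - 6.
∫_{-1}^{1} of each monomial x^k gives [2/(k+1) if k even, 0 if k odd]. Integrating term-by-term (or equivalently evaluating the antiderivative F(x) = -x^4/4 + x^3/3 + 5*x^2/2 - 6*x at the endpoints):
  F(1) − F(−1) = -41/12 − (95/12) = -34/3.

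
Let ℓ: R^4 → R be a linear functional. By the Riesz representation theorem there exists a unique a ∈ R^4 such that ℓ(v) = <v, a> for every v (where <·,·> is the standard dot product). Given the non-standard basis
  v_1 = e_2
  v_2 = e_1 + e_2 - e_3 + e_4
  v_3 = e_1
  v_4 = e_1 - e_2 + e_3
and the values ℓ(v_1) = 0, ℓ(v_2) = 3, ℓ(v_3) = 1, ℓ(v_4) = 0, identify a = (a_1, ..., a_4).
a = (1, 0, -1, 1)

Write a = (a_1, ..., a_4) in the standard basis. For each basis vector v_i, ℓ(v_i) = <v_i, a> is a linear equation in the a_j's. Collect the n equations into a matrix system V a = ℓ, where row i of V is v_i (expressed in the standard basis). Since V is invertible (lower-triangular with 1s on the diagonal, up to permutation), solve by back-substitution:
  V =
[[0, 1, 0, 0],
 [1, 1, -1, 1],
 [1, 0, 0, 0],
 [1, -1, 1, 0]]
  V a = (0, 3, 1, 0)
Solving gives a = (1, 0, -1, 1).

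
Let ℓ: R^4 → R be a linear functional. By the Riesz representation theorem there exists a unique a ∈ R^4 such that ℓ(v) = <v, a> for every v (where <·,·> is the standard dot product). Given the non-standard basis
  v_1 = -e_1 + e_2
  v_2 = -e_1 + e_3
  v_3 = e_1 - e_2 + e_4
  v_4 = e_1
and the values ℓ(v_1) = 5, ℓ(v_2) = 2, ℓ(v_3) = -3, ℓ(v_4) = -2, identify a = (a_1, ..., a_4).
a = (-2, 3, 0, 2)

Write a = (a_1, ..., a_4) in the standard basis. For each basis vector v_i, ℓ(v_i) = <v_i, a> is a linear equation in the a_j's. Collect the n equations into a matrix system V a = ℓ, where row i of V is v_i (expressed in the standard basis). Since V is invertible (lower-triangular with 1s on the diagonal, up to permutation), solve by back-substitution:
  V =
[[-1, 1, 0, 0],
 [-1, 0, 1, 0],
 [1, -1, 0, 1],
 [1, 0, 0, 0]]
  V a = (5, 2, -3, -2)
Solving gives a = (-2, 3, 0, 2).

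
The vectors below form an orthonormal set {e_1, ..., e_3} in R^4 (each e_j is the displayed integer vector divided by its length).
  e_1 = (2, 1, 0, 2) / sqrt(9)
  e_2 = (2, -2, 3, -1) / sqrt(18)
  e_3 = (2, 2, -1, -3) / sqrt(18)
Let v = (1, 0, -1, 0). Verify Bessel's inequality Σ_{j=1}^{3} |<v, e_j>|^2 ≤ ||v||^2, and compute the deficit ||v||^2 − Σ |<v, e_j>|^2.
Σ |<v, e_j>|^2 = 1; ||v||^2 = 2; deficit = 1

Write each e_j = u_j / sqrt(<u_j, u_j>) where u_j is the displayed integer vector. Then <v, e_j> = <v, u_j> / sqrt(<u_j, u_j>), so |<v, e_j>|^2 = <v, u_j>^2 / <u_j, u_j>.
Coefficients: <v, e_1> = 2/sqrt(9), <v, e_2> = -1/sqrt(18), <v, e_3> = 3/sqrt(18).
Square and sum: Σ |<v, e_j>|^2 = 1.
Compute ||v||^2 = v·v = 2.
Deficit = 2 − 1 = 1 ≥ 0, confirming Bessel's inequality. (The deficit equals ||v − Σ <v,e_j> e_j||^2, the squared distance from v to span{e_j}.)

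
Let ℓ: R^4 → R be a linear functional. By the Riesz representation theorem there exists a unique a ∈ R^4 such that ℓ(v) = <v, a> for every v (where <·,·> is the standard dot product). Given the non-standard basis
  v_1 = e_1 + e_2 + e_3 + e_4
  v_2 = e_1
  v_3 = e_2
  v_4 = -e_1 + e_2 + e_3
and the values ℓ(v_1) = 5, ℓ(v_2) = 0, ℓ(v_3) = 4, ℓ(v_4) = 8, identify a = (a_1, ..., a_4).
a = (0, 4, 4, -3)

Write a = (a_1, ..., a_4) in the standard basis. For each basis vector v_i, ℓ(v_i) = <v_i, a> is a linear equation in the a_j's. Collect the n equations into a matrix system V a = ℓ, where row i of V is v_i (expressed in the standard basis). Since V is invertible (lower-triangular with 1s on the diagonal, up to permutation), solve by back-substitution:
  V =
[[1, 1, 1, 1],
 [1, 0, 0, 0],
 [0, 1, 0, 0],
 [-1, 1, 1, 0]]
  V a = (5, 0, 4, 8)
Solving gives a = (0, 4, 4, -3).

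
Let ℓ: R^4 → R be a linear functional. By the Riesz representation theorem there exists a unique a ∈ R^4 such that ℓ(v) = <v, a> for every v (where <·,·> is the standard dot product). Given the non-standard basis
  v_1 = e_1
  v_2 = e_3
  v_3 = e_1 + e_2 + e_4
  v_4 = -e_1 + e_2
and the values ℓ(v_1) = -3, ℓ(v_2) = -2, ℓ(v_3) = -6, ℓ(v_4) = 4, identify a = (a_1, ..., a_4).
a = (-3, 1, -2, -4)

Write a = (a_1, ..., a_4) in the standard basis. For each basis vector v_i, ℓ(v_i) = <v_i, a> is a linear equation in the a_j's. Collect the n equations into a matrix system V a = ℓ, where row i of V is v_i (expressed in the standard basis). Since V is invertible (lower-triangular with 1s on the diagonal, up to permutation), solve by back-substitution:
  V =
[[1, 0, 0, 0],
 [0, 0, 1, 0],
 [1, 1, 0, 1],
 [-1, 1, 0, 0]]
  V a = (-3, -2, -6, 4)
Solving gives a = (-3, 1, -2, -4).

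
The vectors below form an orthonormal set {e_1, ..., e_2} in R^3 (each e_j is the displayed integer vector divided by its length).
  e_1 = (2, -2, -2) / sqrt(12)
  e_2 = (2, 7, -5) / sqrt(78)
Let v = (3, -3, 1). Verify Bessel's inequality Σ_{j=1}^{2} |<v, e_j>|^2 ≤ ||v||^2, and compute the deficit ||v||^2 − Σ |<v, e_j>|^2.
Σ |<v, e_j>|^2 = 175/13; ||v||^2 = 19; deficit = 72/13

Write each e_j = u_j / sqrt(<u_j, u_j>) where u_j is the displayed integer vector. Then <v, e_j> = <v, u_j> / sqrt(<u_j, u_j>), so |<v, e_j>|^2 = <v, u_j>^2 / <u_j, u_j>.
Coefficients: <v, e_1> = 10/sqrt(12), <v, e_2> = -20/sqrt(78).
Square and sum: Σ |<v, e_j>|^2 = 175/13.
Compute ||v||^2 = v·v = 19.
Deficit = 19 − 175/13 = 72/13 ≥ 0, confirming Bessel's inequality. (The deficit equals ||v − Σ <v,e_j> e_j||^2, the squared distance from v to span{e_j}.)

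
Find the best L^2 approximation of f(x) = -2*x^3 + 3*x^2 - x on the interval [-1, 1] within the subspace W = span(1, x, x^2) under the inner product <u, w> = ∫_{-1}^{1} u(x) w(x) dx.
g(x) = 3*x^2 - 11*x/5

The best approximation g ∈ W is the orthogonal projection of f onto W. Writing g = a_0 + a_1 x + a_2 x^2, the coefficients solve the normal equations G · a = b where
  G_{ij} = <φ_i, φ_j> and b_i = <f, φ_i>, with φ_0 = 1, φ_1 = x, φ_2 = x^2.
G =
  [2, 0, 2/3]
  [0, 2/3, 0]
  [2/3, 0, 2/5],
b = (2, -22/15, 6/5).
Solving gives a_0 = 0, a_1 = -11/5, a_2 = 3, so
  g(x) = 3*x^2 - 11*x/5.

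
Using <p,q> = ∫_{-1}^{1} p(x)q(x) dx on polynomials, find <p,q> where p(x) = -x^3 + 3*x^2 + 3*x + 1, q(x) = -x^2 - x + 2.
<p,q> = 68/15

Expand the product: p(x)·q(x) = x^5 - 2*x^4 - 8*x^3 + 2*x^2 + 5*x + 2.
∫_{-1}^{1} of each monomial x^k gives [2/(k+1) if k even, 0 if k odd]. Integrating term-by-term (or equivalently evaluating the antiderivative F(x) = x^6/6 - 2*x^5/5 - 2*x^4 + 2*x^3/3 + 5*x^2/2 + 2*x at the endpoints):
  F(1) − F(−1) = 44/15 − (-8/5) = 68/15.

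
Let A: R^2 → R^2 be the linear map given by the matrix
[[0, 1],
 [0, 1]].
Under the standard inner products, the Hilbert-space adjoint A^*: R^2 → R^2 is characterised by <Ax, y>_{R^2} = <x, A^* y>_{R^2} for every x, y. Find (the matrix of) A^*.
A^* = A^T =
[[0, 0],
 [1, 1]]

For real matrices with standard dot products, the defining identity <Ax, y> = <x, A^* y> gives (Ax)^T y = x^T (A^*) y, i.e. x^T A^T y = x^T (A^*) y. Since this holds for all x, y, we must have A^* = A^T. Therefore
A^* =
[[0, 0],
 [1, 1]].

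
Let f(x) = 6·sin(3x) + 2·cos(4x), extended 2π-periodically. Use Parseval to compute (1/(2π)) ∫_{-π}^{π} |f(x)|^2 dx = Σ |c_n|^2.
Σ |c_n|^2 = 20

Expand |f|^2 and use orthogonality of {sin(nx), cos(mx)} on [-π, π]:
  ∫_{-π}^{π} sin(nx)^2 dx = π, ∫ cos(mx)^2 dx = π, and cross terms integrate to 0.
So ∫_{-π}^{π} f(x)^2 dx = 6^2 · π + 2^2 · π = (36 + 4)π.
Divide by 2π: (36 + 4)/2 = 20.
By Parseval, this equals Σ |c_n|^2.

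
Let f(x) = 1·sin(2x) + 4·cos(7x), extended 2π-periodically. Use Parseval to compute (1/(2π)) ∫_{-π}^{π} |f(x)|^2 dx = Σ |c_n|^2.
Σ |c_n|^2 = 17/2

Expand |f|^2 and use orthogonality of {sin(nx), cos(mx)} on [-π, π]:
  ∫_{-π}^{π} sin(nx)^2 dx = π, ∫ cos(mx)^2 dx = π, and cross terms integrate to 0.
So ∫_{-π}^{π} f(x)^2 dx = 1^2 · π + 4^2 · π = (1 + 16)π.
Divide by 2π: (1 + 16)/2 = 17/2.
By Parseval, this equals Σ |c_n|^2.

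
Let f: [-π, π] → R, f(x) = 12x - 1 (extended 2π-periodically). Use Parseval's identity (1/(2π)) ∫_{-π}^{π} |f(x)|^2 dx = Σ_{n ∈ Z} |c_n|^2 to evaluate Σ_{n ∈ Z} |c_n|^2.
Σ |c_n|^2 = 48π^2 + 1

Expand and integrate term by term over [-π, π]:
  ∫ (12x)^2 dx = 144·(2π^3/3); ∫ 2·12·(-1)·x dx = 0 (odd integrand); ∫ (-1)^2 dx = 1·2π.
So (1/(2π)) ∫_{-π}^{π} (12x - 1)^2 dx = 144π^2/3 + 1 = 48π^2 + 1.
Parseval ⇒ Σ |c_n|^2 = 48π^2 + 1.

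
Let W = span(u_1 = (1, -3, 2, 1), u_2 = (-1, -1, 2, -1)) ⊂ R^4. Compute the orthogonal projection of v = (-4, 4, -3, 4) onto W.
proj_W(v) = (-1/5, 18/5, -17/5, -1/5)

Set up U = [u_1 | ... | u_2] ∈ R^(4×2). The projector onto W = col(U) is P = U (U^T U)^(-1) U^T.
Compute U^T U =
  [15, 5]
  [5, 7],
and U^T v = (-18, -10).
Solve U^T U · c = U^T v for the coefficients: c = (-19/20, -3/4). The projection is proj_W(v) = U c.
Check: (v - proj_W(v)) · u_1 = 0  (should be 0).
Check: (v - proj_W(v)) · u_2 = 0  (should be 0).
Result: proj_W(v) = (-1/5, 18/5, -17/5, -1/5).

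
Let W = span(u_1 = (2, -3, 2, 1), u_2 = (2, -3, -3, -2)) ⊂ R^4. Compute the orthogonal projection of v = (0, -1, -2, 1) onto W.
proj_W(v) = (182/443, -273/443, -448/443, -287/443)

Set up U = [u_1 | ... | u_2] ∈ R^(4×2). The projector onto W = col(U) is P = U (U^T U)^(-1) U^T.
Compute U^T U =
  [18, 5]
  [5, 26],
and U^T v = (0, 7).
Solve U^T U · c = U^T v for the coefficients: c = (-35/443, 126/443). The projection is proj_W(v) = U c.
Check: (v - proj_W(v)) · u_1 = 0  (should be 0).
Check: (v - proj_W(v)) · u_2 = 0  (should be 0).
Result: proj_W(v) = (182/443, -273/443, -448/443, -287/443).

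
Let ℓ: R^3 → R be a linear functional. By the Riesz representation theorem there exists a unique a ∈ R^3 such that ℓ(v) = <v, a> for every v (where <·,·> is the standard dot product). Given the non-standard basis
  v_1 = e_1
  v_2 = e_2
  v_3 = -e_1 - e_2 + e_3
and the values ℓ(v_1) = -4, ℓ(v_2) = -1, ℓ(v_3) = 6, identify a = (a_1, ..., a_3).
a = (-4, -1, 1)

Write a = (a_1, ..., a_3) in the standard basis. For each basis vector v_i, ℓ(v_i) = <v_i, a> is a linear equation in the a_j's. Collect the n equations into a matrix system V a = ℓ, where row i of V is v_i (expressed in the standard basis). Since V is invertible (lower-triangular with 1s on the diagonal, up to permutation), solve by back-substitution:
  V =
[[1, 0, 0],
 [0, 1, 0],
 [-1, -1, 1]]
  V a = (-4, -1, 6)
Solving gives a = (-4, -1, 1).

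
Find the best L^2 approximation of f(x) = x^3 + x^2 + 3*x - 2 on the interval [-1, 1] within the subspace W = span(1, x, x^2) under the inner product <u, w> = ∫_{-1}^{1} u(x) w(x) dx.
g(x) = x^2 + 18*x/5 - 2

The best approximation g ∈ W is the orthogonal projection of f onto W. Writing g = a_0 + a_1 x + a_2 x^2, the coefficients solve the normal equations G · a = b where
  G_{ij} = <φ_i, φ_j> and b_i = <f, φ_i>, with φ_0 = 1, φ_1 = x, φ_2 = x^2.
G =
  [2, 0, 2/3]
  [0, 2/3, 0]
  [2/3, 0, 2/5],
b = (-10/3, 12/5, -14/15).
Solving gives a_0 = -2, a_1 = 18/5, a_2 = 1, so
  g(x) = x^2 + 18*x/5 - 2.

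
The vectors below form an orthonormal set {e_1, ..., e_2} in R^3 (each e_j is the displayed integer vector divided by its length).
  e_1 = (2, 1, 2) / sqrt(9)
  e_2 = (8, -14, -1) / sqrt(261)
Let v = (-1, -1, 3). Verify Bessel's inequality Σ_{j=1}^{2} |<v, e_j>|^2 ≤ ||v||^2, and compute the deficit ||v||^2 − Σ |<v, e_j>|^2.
Σ |<v, e_j>|^2 = 30/29; ||v||^2 = 11; deficit = 289/29

Write each e_j = u_j / sqrt(<u_j, u_j>) where u_j is the displayed integer vector. Then <v, e_j> = <v, u_j> / sqrt(<u_j, u_j>), so |<v, e_j>|^2 = <v, u_j>^2 / <u_j, u_j>.
Coefficients: <v, e_1> = 3/sqrt(9), <v, e_2> = 3/sqrt(261).
Square and sum: Σ |<v, e_j>|^2 = 30/29.
Compute ||v||^2 = v·v = 11.
Deficit = 11 − 30/29 = 289/29 ≥ 0, confirming Bessel's inequality. (The deficit equals ||v − Σ <v,e_j> e_j||^2, the squared distance from v to span{e_j}.)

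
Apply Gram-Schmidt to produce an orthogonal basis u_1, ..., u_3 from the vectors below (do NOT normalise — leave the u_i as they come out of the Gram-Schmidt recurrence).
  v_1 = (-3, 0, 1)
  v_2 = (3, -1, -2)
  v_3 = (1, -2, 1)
Orthogonal basis:
  u_1 = (-3, 0, 1)
  u_2 = (-3/10, -1, -9/10)
  u_3 = (10/19, -30/19, 30/19)

Apply the Gram-Schmidt recurrence
  u_1 = v_1
  u_i = v_i − Σ_{j<i} ((v_i · u_j) / (u_j · u_j)) · u_j.

Step by step this gives:
  u_1 = (-3, 0, 1)
  u_2 = (-3/10, -1, -9/10)
  u_3 = (10/19, -30/19, 30/19)

Orthogonality check:
  u_2 · u_1 = 0 (should be 0)
  u_3 · u_1 = 0 (should be 0)
  u_3 · u_2 = 0 (should be 0)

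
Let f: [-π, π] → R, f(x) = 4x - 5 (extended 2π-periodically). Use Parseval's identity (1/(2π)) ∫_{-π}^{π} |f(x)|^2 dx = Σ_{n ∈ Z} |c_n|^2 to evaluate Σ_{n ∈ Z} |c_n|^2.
Σ |c_n|^2 = 16π^2/3 + 25

Expand and integrate term by term over [-π, π]:
  ∫ (4x)^2 dx = 16·(2π^3/3); ∫ 2·4·(-5)·x dx = 0 (odd integrand); ∫ (-5)^2 dx = 25·2π.
So (1/(2π)) ∫_{-π}^{π} (4x - 5)^2 dx = 16π^2/3 + 25 = 16π^2/3 + 25.
Parseval ⇒ Σ |c_n|^2 = 16π^2/3 + 25.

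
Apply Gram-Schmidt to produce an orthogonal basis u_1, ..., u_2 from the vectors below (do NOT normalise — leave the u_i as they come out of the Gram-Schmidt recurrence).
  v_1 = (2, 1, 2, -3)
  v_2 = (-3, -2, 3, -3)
Orthogonal basis:
  u_1 = (2, 1, 2, -3)
  u_2 = (-34/9, -43/18, 20/9, -11/6)

Apply the Gram-Schmidt recurrence
  u_1 = v_1
  u_i = v_i − Σ_{j<i} ((v_i · u_j) / (u_j · u_j)) · u_j.

Step by step this gives:
  u_1 = (2, 1, 2, -3)
  u_2 = (-34/9, -43/18, 20/9, -11/6)

Orthogonality check:
  u_2 · u_1 = 0 (should be 0)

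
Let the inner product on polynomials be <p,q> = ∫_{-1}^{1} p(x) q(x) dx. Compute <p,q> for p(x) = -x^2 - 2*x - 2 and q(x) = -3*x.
<p,q> = 4

Expand the product: p(x)·q(x) = 3*x^3 + 6*x^2 + 6*x.
∫_{-1}^{1} of each monomial x^k gives [2/(k+1) if k even, 0 if k odd]. Integrating term-by-term (or equivalently evaluating the antiderivative F(x) = 3*x^4/4 + 2*x^3 + 3*x^2 at the endpoints):
  F(1) − F(−1) = 23/4 − (7/4) = 4.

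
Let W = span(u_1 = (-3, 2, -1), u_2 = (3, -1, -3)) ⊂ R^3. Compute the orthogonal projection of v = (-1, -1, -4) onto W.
proj_W(v) = (15/202, 85/101, -715/202)

Set up U = [u_1 | ... | u_2] ∈ R^(3×2). The projector onto W = col(U) is P = U (U^T U)^(-1) U^T.
Compute U^T U =
  [14, -8]
  [-8, 19],
and U^T v = (5, 10).
Solve U^T U · c = U^T v for the coefficients: c = (175/202, 90/101). The projection is proj_W(v) = U c.
Check: (v - proj_W(v)) · u_1 = 0  (should be 0).
Check: (v - proj_W(v)) · u_2 = 0  (should be 0).
Result: proj_W(v) = (15/202, 85/101, -715/202).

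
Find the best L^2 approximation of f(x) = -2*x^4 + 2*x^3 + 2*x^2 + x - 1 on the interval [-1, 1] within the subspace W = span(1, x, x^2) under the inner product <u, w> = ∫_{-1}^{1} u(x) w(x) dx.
g(x) = 2*x^2/7 + 11*x/5 - 29/35

The best approximation g ∈ W is the orthogonal projection of f onto W. Writing g = a_0 + a_1 x + a_2 x^2, the coefficients solve the normal equations G · a = b where
  G_{ij} = <φ_i, φ_j> and b_i = <f, φ_i>, with φ_0 = 1, φ_1 = x, φ_2 = x^2.
G =
  [2, 0, 2/3]
  [0, 2/3, 0]
  [2/3, 0, 2/5],
b = (-22/15, 22/15, -46/105).
Solving gives a_0 = -29/35, a_1 = 11/5, a_2 = 2/7, so
  g(x) = 2*x^2/7 + 11*x/5 - 29/35.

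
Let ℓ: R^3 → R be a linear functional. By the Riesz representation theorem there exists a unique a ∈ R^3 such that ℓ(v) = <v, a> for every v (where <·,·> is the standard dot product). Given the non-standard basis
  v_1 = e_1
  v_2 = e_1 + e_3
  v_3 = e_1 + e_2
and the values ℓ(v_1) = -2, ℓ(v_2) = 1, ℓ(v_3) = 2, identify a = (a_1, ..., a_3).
a = (-2, 4, 3)

Write a = (a_1, ..., a_3) in the standard basis. For each basis vector v_i, ℓ(v_i) = <v_i, a> is a linear equation in the a_j's. Collect the n equations into a matrix system V a = ℓ, where row i of V is v_i (expressed in the standard basis). Since V is invertible (lower-triangular with 1s on the diagonal, up to permutation), solve by back-substitution:
  V =
[[1, 0, 0],
 [1, 0, 1],
 [1, 1, 0]]
  V a = (-2, 1, 2)
Solving gives a = (-2, 4, 3).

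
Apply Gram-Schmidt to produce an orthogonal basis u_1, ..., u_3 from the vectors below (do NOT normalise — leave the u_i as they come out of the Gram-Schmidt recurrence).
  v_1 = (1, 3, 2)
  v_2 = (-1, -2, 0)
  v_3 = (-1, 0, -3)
Orthogonal basis:
  u_1 = (1, 3, 2)
  u_2 = (-1/2, -1/2, 1)
  u_3 = (-4/3, 2/3, -1/3)

Apply the Gram-Schmidt recurrence
  u_1 = v_1
  u_i = v_i − Σ_{j<i} ((v_i · u_j) / (u_j · u_j)) · u_j.

Step by step this gives:
  u_1 = (1, 3, 2)
  u_2 = (-1/2, -1/2, 1)
  u_3 = (-4/3, 2/3, -1/3)

Orthogonality check:
  u_2 · u_1 = 0 (should be 0)
  u_3 · u_1 = 0 (should be 0)
  u_3 · u_2 = 0 (should be 0)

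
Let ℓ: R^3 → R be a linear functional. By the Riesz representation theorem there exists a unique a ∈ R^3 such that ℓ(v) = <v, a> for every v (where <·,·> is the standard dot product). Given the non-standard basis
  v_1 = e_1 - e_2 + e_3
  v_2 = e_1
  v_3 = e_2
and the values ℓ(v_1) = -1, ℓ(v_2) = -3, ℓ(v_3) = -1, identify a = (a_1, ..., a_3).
a = (-3, -1, 1)

Write a = (a_1, ..., a_3) in the standard basis. For each basis vector v_i, ℓ(v_i) = <v_i, a> is a linear equation in the a_j's. Collect the n equations into a matrix system V a = ℓ, where row i of V is v_i (expressed in the standard basis). Since V is invertible (lower-triangular with 1s on the diagonal, up to permutation), solve by back-substitution:
  V =
[[1, -1, 1],
 [1, 0, 0],
 [0, 1, 0]]
  V a = (-1, -3, -1)
Solving gives a = (-3, -1, 1).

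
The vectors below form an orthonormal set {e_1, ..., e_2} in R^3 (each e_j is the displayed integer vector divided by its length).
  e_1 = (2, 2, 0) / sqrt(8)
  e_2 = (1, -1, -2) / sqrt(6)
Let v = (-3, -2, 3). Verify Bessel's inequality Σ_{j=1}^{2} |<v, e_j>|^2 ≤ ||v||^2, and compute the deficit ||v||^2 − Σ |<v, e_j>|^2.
Σ |<v, e_j>|^2 = 62/3; ||v||^2 = 22; deficit = 4/3

Write each e_j = u_j / sqrt(<u_j, u_j>) where u_j is the displayed integer vector. Then <v, e_j> = <v, u_j> / sqrt(<u_j, u_j>), so |<v, e_j>|^2 = <v, u_j>^2 / <u_j, u_j>.
Coefficients: <v, e_1> = -10/sqrt(8), <v, e_2> = -7/sqrt(6).
Square and sum: Σ |<v, e_j>|^2 = 62/3.
Compute ||v||^2 = v·v = 22.
Deficit = 22 − 62/3 = 4/3 ≥ 0, confirming Bessel's inequality. (The deficit equals ||v − Σ <v,e_j> e_j||^2, the squared distance from v to span{e_j}.)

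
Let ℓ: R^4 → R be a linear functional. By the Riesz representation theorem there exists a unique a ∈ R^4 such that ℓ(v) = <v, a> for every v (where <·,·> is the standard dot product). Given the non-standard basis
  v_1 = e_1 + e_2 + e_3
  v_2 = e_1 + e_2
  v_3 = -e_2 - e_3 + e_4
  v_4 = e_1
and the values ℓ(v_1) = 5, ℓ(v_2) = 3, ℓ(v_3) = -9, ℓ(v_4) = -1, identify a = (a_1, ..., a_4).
a = (-1, 4, 2, -3)

Write a = (a_1, ..., a_4) in the standard basis. For each basis vector v_i, ℓ(v_i) = <v_i, a> is a linear equation in the a_j's. Collect the n equations into a matrix system V a = ℓ, where row i of V is v_i (expressed in the standard basis). Since V is invertible (lower-triangular with 1s on the diagonal, up to permutation), solve by back-substitution:
  V =
[[1, 1, 1, 0],
 [1, 1, 0, 0],
 [0, -1, -1, 1],
 [1, 0, 0, 0]]
  V a = (5, 3, -9, -1)
Solving gives a = (-1, 4, 2, -3).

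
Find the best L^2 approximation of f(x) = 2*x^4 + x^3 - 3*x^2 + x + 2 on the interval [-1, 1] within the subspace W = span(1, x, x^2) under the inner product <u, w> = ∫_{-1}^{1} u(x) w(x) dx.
g(x) = -9*x^2/7 + 8*x/5 + 64/35

The best approximation g ∈ W is the orthogonal projection of f onto W. Writing g = a_0 + a_1 x + a_2 x^2, the coefficients solve the normal equations G · a = b where
  G_{ij} = <φ_i, φ_j> and b_i = <f, φ_i>, with φ_0 = 1, φ_1 = x, φ_2 = x^2.
G =
  [2, 0, 2/3]
  [0, 2/3, 0]
  [2/3, 0, 2/5],
b = (14/5, 16/15, 74/105).
Solving gives a_0 = 64/35, a_1 = 8/5, a_2 = -9/7, so
  g(x) = -9*x^2/7 + 8*x/5 + 64/35.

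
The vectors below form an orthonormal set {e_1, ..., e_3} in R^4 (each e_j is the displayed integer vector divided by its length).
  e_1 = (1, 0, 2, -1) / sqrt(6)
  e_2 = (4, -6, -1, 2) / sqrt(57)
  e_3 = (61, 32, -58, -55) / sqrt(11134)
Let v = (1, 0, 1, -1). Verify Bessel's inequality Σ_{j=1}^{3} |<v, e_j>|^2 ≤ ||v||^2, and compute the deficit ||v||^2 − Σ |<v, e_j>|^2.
Σ |<v, e_j>|^2 = 875/293; ||v||^2 = 3; deficit = 4/293

Write each e_j = u_j / sqrt(<u_j, u_j>) where u_j is the displayed integer vector. Then <v, e_j> = <v, u_j> / sqrt(<u_j, u_j>), so |<v, e_j>|^2 = <v, u_j>^2 / <u_j, u_j>.
Coefficients: <v, e_1> = 4/sqrt(6), <v, e_2> = 1/sqrt(57), <v, e_3> = 58/sqrt(11134).
Square and sum: Σ |<v, e_j>|^2 = 875/293.
Compute ||v||^2 = v·v = 3.
Deficit = 3 − 875/293 = 4/293 ≥ 0, confirming Bessel's inequality. (The deficit equals ||v − Σ <v,e_j> e_j||^2, the squared distance from v to span{e_j}.)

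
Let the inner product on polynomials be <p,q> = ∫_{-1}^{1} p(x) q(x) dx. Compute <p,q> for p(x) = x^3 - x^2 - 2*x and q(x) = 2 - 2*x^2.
<p,q> = -8/15

Expand the product: p(x)·q(x) = -2*x^5 + 2*x^4 + 6*x^3 - 2*x^2 - 4*x.
∫_{-1}^{1} of each monomial x^k gives [2/(k+1) if k even, 0 if k odd]. Integrating term-by-term (or equivalently evaluating the antiderivative F(x) = -x^6/3 + 2*x^5/5 + 3*x^4/2 - 2*x^3/3 - 2*x^2 at the endpoints):
  F(1) − F(−1) = -11/10 − (-17/30) = -8/15.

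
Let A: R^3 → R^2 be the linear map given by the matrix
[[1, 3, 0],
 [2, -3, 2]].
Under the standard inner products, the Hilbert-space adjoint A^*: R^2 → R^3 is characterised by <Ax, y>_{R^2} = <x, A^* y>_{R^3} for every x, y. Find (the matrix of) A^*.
A^* = A^T =
[[1, 2],
 [3, -3],
 [0, 2]]

For real matrices with standard dot products, the defining identity <Ax, y> = <x, A^* y> gives (Ax)^T y = x^T (A^*) y, i.e. x^T A^T y = x^T (A^*) y. Since this holds for all x, y, we must have A^* = A^T. Therefore
A^* =
[[1, 2],
 [3, -3],
 [0, 2]].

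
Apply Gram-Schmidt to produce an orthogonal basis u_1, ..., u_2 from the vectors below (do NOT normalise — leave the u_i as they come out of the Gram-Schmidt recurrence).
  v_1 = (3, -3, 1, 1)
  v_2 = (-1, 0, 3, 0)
Orthogonal basis:
  u_1 = (3, -3, 1, 1)
  u_2 = (-1, 0, 3, 0)

Apply the Gram-Schmidt recurrence
  u_1 = v_1
  u_i = v_i − Σ_{j<i} ((v_i · u_j) / (u_j · u_j)) · u_j.

Step by step this gives:
  u_1 = (3, -3, 1, 1)
  u_2 = (-1, 0, 3, 0)

Orthogonality check:
  u_2 · u_1 = 0 (should be 0)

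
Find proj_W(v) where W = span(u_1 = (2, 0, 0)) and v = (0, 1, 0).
proj_W(v) = (0, 0, 0)

Set up U = [u_1 | ... | u_1] ∈ R^(3×1). The projector onto W = col(U) is P = U (U^T U)^(-1) U^T.
Compute U^T U =
  [4],
and U^T v = (0).
Solve U^T U · c = U^T v for the coefficients: c = (0). The projection is proj_W(v) = U c.
Check: (v - proj_W(v)) · u_1 = 0  (should be 0).
Result: proj_W(v) = (0, 0, 0).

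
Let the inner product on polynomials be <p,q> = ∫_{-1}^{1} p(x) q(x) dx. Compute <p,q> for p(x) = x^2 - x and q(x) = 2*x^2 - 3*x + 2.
<p,q> = 62/15

Expand the product: p(x)·q(x) = 2*x^4 - 5*x^3 + 5*x^2 - 2*x.
∫_{-1}^{1} of each monomial x^k gives [2/(k+1) if k even, 0 if k odd]. Integrating term-by-term (or equivalently evaluating the antiderivative F(x) = 2*x^5/5 - 5*x^4/4 + 5*x^3/3 - x^2 at the endpoints):
  F(1) − F(−1) = -11/60 − (-259/60) = 62/15.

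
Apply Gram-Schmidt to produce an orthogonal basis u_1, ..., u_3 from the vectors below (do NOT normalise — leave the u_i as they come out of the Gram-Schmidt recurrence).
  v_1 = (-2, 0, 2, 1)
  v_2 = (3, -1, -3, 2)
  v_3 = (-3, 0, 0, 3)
Orthogonal basis:
  u_1 = (-2, 0, 2, 1)
  u_2 = (7/9, -1, -7/9, 28/9)
  u_3 = (-156/107, 63/107, -165/107, 18/107)

Apply the Gram-Schmidt recurrence
  u_1 = v_1
  u_i = v_i − Σ_{j<i} ((v_i · u_j) / (u_j · u_j)) · u_j.

Step by step this gives:
  u_1 = (-2, 0, 2, 1)
  u_2 = (7/9, -1, -7/9, 28/9)
  u_3 = (-156/107, 63/107, -165/107, 18/107)

Orthogonality check:
  u_2 · u_1 = 0 (should be 0)
  u_3 · u_1 = 0 (should be 0)
  u_3 · u_2 = 0 (should be 0)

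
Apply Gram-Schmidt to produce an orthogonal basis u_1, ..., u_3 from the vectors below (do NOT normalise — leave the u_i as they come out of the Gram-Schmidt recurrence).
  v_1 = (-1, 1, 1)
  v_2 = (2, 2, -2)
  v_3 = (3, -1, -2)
Orthogonal basis:
  u_1 = (-1, 1, 1)
  u_2 = (4/3, 8/3, -4/3)
  u_3 = (1/2, 0, 1/2)

Apply the Gram-Schmidt recurrence
  u_1 = v_1
  u_i = v_i − Σ_{j<i} ((v_i · u_j) / (u_j · u_j)) · u_j.

Step by step this gives:
  u_1 = (-1, 1, 1)
  u_2 = (4/3, 8/3, -4/3)
  u_3 = (1/2, 0, 1/2)

Orthogonality check:
  u_2 · u_1 = 0 (should be 0)
  u_3 · u_1 = 0 (should be 0)
  u_3 · u_2 = 0 (should be 0)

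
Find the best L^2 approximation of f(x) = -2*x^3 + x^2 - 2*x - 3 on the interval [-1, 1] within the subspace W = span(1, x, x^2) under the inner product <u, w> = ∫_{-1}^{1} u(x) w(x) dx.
g(x) = x^2 - 16*x/5 - 3

The best approximation g ∈ W is the orthogonal projection of f onto W. Writing g = a_0 + a_1 x + a_2 x^2, the coefficients solve the normal equations G · a = b where
  G_{ij} = <φ_i, φ_j> and b_i = <f, φ_i>, with φ_0 = 1, φ_1 = x, φ_2 = x^2.
G =
  [2, 0, 2/3]
  [0, 2/3, 0]
  [2/3, 0, 2/5],
b = (-16/3, -32/15, -8/5).
Solving gives a_0 = -3, a_1 = -16/5, a_2 = 1, so
  g(x) = x^2 - 16*x/5 - 3.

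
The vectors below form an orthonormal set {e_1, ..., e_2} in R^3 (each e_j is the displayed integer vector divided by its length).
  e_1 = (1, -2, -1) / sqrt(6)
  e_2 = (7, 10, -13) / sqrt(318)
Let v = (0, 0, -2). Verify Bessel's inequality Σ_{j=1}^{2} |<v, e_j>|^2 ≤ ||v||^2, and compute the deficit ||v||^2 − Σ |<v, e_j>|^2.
Σ |<v, e_j>|^2 = 148/53; ||v||^2 = 4; deficit = 64/53

Write each e_j = u_j / sqrt(<u_j, u_j>) where u_j is the displayed integer vector. Then <v, e_j> = <v, u_j> / sqrt(<u_j, u_j>), so |<v, e_j>|^2 = <v, u_j>^2 / <u_j, u_j>.
Coefficients: <v, e_1> = 2/sqrt(6), <v, e_2> = 26/sqrt(318).
Square and sum: Σ |<v, e_j>|^2 = 148/53.
Compute ||v||^2 = v·v = 4.
Deficit = 4 − 148/53 = 64/53 ≥ 0, confirming Bessel's inequality. (The deficit equals ||v − Σ <v,e_j> e_j||^2, the squared distance from v to span{e_j}.)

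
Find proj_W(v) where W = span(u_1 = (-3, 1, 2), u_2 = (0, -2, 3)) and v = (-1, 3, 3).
proj_W(v) = (-216/83, 78/83, 135/83)

Set up U = [u_1 | ... | u_2] ∈ R^(3×2). The projector onto W = col(U) is P = U (U^T U)^(-1) U^T.
Compute U^T U =
  [14, 4]
  [4, 13],
and U^T v = (12, 3).
Solve U^T U · c = U^T v for the coefficients: c = (72/83, -3/83). The projection is proj_W(v) = U c.
Check: (v - proj_W(v)) · u_1 = 0  (should be 0).
Check: (v - proj_W(v)) · u_2 = 0  (should be 0).
Result: proj_W(v) = (-216/83, 78/83, 135/83).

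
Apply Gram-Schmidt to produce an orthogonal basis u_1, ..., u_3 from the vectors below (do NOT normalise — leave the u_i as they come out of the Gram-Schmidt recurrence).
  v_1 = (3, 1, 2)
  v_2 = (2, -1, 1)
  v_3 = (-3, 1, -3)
Orthogonal basis:
  u_1 = (3, 1, 2)
  u_2 = (1/2, -3/2, 0)
  u_3 = (3/5, 1/5, -1)

Apply the Gram-Schmidt recurrence
  u_1 = v_1
  u_i = v_i − Σ_{j<i} ((v_i · u_j) / (u_j · u_j)) · u_j.

Step by step this gives:
  u_1 = (3, 1, 2)
  u_2 = (1/2, -3/2, 0)
  u_3 = (3/5, 1/5, -1)

Orthogonality check:
  u_2 · u_1 = 0 (should be 0)
  u_3 · u_1 = 0 (should be 0)
  u_3 · u_2 = 0 (should be 0)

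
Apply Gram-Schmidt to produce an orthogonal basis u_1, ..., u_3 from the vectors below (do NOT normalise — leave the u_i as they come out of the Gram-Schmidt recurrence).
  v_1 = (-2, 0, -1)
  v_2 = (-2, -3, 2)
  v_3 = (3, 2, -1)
Orthogonal basis:
  u_1 = (-2, 0, -1)
  u_2 = (-6/5, -3, 12/5)
  u_3 = (1/9, -2/9, -2/9)

Apply the Gram-Schmidt recurrence
  u_1 = v_1
  u_i = v_i − Σ_{j<i} ((v_i · u_j) / (u_j · u_j)) · u_j.

Step by step this gives:
  u_1 = (-2, 0, -1)
  u_2 = (-6/5, -3, 12/5)
  u_3 = (1/9, -2/9, -2/9)

Orthogonality check:
  u_2 · u_1 = 0 (should be 0)
  u_3 · u_1 = 0 (should be 0)
  u_3 · u_2 = 0 (should be 0)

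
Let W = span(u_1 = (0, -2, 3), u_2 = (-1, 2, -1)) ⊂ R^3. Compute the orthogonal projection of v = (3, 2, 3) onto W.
proj_W(v) = (-9/29, -14/29, 39/29)

Set up U = [u_1 | ... | u_2] ∈ R^(3×2). The projector onto W = col(U) is P = U (U^T U)^(-1) U^T.
Compute U^T U =
  [13, -7]
  [-7, 6],
and U^T v = (5, -2).
Solve U^T U · c = U^T v for the coefficients: c = (16/29, 9/29). The projection is proj_W(v) = U c.
Check: (v - proj_W(v)) · u_1 = 0  (should be 0).
Check: (v - proj_W(v)) · u_2 = 0  (should be 0).
Result: proj_W(v) = (-9/29, -14/29, 39/29).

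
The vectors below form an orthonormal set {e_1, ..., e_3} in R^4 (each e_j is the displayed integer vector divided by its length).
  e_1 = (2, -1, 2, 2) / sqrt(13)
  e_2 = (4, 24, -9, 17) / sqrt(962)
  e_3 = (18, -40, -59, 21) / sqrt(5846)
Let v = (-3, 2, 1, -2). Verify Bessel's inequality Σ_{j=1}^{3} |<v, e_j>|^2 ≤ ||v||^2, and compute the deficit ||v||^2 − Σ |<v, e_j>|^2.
Σ |<v, e_j>|^2 = 1358/79; ||v||^2 = 18; deficit = 64/79

Write each e_j = u_j / sqrt(<u_j, u_j>) where u_j is the displayed integer vector. Then <v, e_j> = <v, u_j> / sqrt(<u_j, u_j>), so |<v, e_j>|^2 = <v, u_j>^2 / <u_j, u_j>.
Coefficients: <v, e_1> = -10/sqrt(13), <v, e_2> = -7/sqrt(962), <v, e_3> = -235/sqrt(5846).
Square and sum: Σ |<v, e_j>|^2 = 1358/79.
Compute ||v||^2 = v·v = 18.
Deficit = 18 − 1358/79 = 64/79 ≥ 0, confirming Bessel's inequality. (The deficit equals ||v − Σ <v,e_j> e_j||^2, the squared distance from v to span{e_j}.)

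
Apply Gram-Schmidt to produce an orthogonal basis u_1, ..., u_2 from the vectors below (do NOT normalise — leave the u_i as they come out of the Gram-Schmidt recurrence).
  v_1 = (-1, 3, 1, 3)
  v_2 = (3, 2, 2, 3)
Orthogonal basis:
  u_1 = (-1, 3, 1, 3)
  u_2 = (37/10, -1/10, 13/10, 9/10)

Apply the Gram-Schmidt recurrence
  u_1 = v_1
  u_i = v_i − Σ_{j<i} ((v_i · u_j) / (u_j · u_j)) · u_j.

Step by step this gives:
  u_1 = (-1, 3, 1, 3)
  u_2 = (37/10, -1/10, 13/10, 9/10)

Orthogonality check:
  u_2 · u_1 = 0 (should be 0)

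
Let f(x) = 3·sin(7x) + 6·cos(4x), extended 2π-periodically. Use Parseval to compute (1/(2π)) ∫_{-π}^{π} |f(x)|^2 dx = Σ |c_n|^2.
Σ |c_n|^2 = 45/2

Expand |f|^2 and use orthogonality of {sin(nx), cos(mx)} on [-π, π]:
  ∫_{-π}^{π} sin(nx)^2 dx = π, ∫ cos(mx)^2 dx = π, and cross terms integrate to 0.
So ∫_{-π}^{π} f(x)^2 dx = 3^2 · π + 6^2 · π = (9 + 36)π.
Divide by 2π: (9 + 36)/2 = 45/2.
By Parseval, this equals Σ |c_n|^2.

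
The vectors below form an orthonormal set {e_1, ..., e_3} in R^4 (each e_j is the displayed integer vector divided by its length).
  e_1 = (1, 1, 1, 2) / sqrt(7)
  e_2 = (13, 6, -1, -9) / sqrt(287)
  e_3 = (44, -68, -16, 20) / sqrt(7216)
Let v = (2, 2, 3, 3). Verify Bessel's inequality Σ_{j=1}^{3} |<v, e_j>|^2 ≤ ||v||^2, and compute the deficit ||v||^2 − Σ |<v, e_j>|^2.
Σ |<v, e_j>|^2 = 270/11; ||v||^2 = 26; deficit = 16/11

Write each e_j = u_j / sqrt(<u_j, u_j>) where u_j is the displayed integer vector. Then <v, e_j> = <v, u_j> / sqrt(<u_j, u_j>), so |<v, e_j>|^2 = <v, u_j>^2 / <u_j, u_j>.
Coefficients: <v, e_1> = 13/sqrt(7), <v, e_2> = 8/sqrt(287), <v, e_3> = -36/sqrt(7216).
Square and sum: Σ |<v, e_j>|^2 = 270/11.
Compute ||v||^2 = v·v = 26.
Deficit = 26 − 270/11 = 16/11 ≥ 0, confirming Bessel's inequality. (The deficit equals ||v − Σ <v,e_j> e_j||^2, the squared distance from v to span{e_j}.)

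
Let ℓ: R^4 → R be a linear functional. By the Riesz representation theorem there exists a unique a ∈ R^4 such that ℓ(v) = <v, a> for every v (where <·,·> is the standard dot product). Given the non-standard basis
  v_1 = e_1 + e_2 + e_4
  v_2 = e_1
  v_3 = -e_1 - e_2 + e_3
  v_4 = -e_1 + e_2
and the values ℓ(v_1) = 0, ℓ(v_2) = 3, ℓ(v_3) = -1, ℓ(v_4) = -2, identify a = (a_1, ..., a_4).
a = (3, 1, 3, -4)

Write a = (a_1, ..., a_4) in the standard basis. For each basis vector v_i, ℓ(v_i) = <v_i, a> is a linear equation in the a_j's. Collect the n equations into a matrix system V a = ℓ, where row i of V is v_i (expressed in the standard basis). Since V is invertible (lower-triangular with 1s on the diagonal, up to permutation), solve by back-substitution:
  V =
[[1, 1, 0, 1],
 [1, 0, 0, 0],
 [-1, -1, 1, 0],
 [-1, 1, 0, 0]]
  V a = (0, 3, -1, -2)
Solving gives a = (3, 1, 3, -4).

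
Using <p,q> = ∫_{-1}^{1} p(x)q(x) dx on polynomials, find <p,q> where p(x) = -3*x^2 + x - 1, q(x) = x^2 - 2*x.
<p,q> = -16/5

Expand the product: p(x)·q(x) = -3*x^4 + 7*x^3 - 3*x^2 + 2*x.
∫_{-1}^{1} of each monomial x^k gives [2/(k+1) if k even, 0 if k odd]. Integrating term-by-term (or equivalently evaluating the antiderivative F(x) = -3*x^5/5 + 7*x^4/4 - x^3 + x^2 at the endpoints):
  F(1) − F(−1) = 23/20 − (87/20) = -16/5.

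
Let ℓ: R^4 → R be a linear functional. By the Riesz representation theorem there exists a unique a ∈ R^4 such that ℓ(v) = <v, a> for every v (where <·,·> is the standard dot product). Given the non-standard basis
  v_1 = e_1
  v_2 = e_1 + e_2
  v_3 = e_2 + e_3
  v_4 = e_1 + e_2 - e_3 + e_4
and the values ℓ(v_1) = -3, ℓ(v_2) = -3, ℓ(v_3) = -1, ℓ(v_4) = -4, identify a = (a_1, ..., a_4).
a = (-3, 0, -1, -2)

Write a = (a_1, ..., a_4) in the standard basis. For each basis vector v_i, ℓ(v_i) = <v_i, a> is a linear equation in the a_j's. Collect the n equations into a matrix system V a = ℓ, where row i of V is v_i (expressed in the standard basis). Since V is invertible (lower-triangular with 1s on the diagonal, up to permutation), solve by back-substitution:
  V =
[[1, 0, 0, 0],
 [1, 1, 0, 0],
 [0, 1, 1, 0],
 [1, 1, -1, 1]]
  V a = (-3, -3, -1, -4)
Solving gives a = (-3, 0, -1, -2).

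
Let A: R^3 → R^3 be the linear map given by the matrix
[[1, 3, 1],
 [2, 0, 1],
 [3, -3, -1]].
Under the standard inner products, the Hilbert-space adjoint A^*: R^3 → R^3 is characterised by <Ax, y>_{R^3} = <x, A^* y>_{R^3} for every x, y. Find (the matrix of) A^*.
A^* = A^T =
[[1, 2, 3],
 [3, 0, -3],
 [1, 1, -1]]

For real matrices with standard dot products, the defining identity <Ax, y> = <x, A^* y> gives (Ax)^T y = x^T (A^*) y, i.e. x^T A^T y = x^T (A^*) y. Since this holds for all x, y, we must have A^* = A^T. Therefore
A^* =
[[1, 2, 3],
 [3, 0, -3],
 [1, 1, -1]].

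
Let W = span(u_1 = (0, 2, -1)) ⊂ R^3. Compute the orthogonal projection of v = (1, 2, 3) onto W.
proj_W(v) = (0, 2/5, -1/5)

Set up U = [u_1 | ... | u_1] ∈ R^(3×1). The projector onto W = col(U) is P = U (U^T U)^(-1) U^T.
Compute U^T U =
  [5],
and U^T v = (1).
Solve U^T U · c = U^T v for the coefficients: c = (1/5). The projection is proj_W(v) = U c.
Check: (v - proj_W(v)) · u_1 = 0  (should be 0).
Result: proj_W(v) = (0, 2/5, -1/5).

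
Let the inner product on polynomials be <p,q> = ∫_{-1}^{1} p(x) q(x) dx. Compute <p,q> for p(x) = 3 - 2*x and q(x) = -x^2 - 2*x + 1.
<p,q> = 20/3

Expand the product: p(x)·q(x) = 2*x^3 + x^2 - 8*x + 3.
∫_{-1}^{1} of each monomial x^k gives [2/(k+1) if k even, 0 if k odd]. Integrating term-by-term (or equivalently evaluating the antiderivative F(x) = x^4/2 + x^3/3 - 4*x^2 + 3*x at the endpoints):
  F(1) − F(−1) = -1/6 − (-41/6) = 20/3.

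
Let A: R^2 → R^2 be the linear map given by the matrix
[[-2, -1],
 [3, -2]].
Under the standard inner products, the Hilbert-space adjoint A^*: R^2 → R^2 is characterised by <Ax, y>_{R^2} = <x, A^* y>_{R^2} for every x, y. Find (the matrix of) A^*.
A^* = A^T =
[[-2, 3],
 [-1, -2]]

For real matrices with standard dot products, the defining identity <Ax, y> = <x, A^* y> gives (Ax)^T y = x^T (A^*) y, i.e. x^T A^T y = x^T (A^*) y. Since this holds for all x, y, we must have A^* = A^T. Therefore
A^* =
[[-2, 3],
 [-1, -2]].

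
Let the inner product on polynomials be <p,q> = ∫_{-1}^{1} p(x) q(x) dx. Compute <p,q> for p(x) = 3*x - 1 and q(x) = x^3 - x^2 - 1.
<p,q> = 58/15

Expand the product: p(x)·q(x) = 3*x^4 - 4*x^3 + x^2 - 3*x + 1.
∫_{-1}^{1} of each monomial x^k gives [2/(k+1) if k even, 0 if k odd]. Integrating term-by-term (or equivalently evaluating the antiderivative F(x) = 3*x^5/5 - x^4 + x^3/3 - 3*x^2/2 + x at the endpoints):
  F(1) − F(−1) = -17/30 − (-133/30) = 58/15.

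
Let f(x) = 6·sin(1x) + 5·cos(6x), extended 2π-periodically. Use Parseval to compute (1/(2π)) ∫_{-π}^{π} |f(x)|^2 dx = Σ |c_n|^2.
Σ |c_n|^2 = 61/2

Expand |f|^2 and use orthogonality of {sin(nx), cos(mx)} on [-π, π]:
  ∫_{-π}^{π} sin(nx)^2 dx = π, ∫ cos(mx)^2 dx = π, and cross terms integrate to 0.
So ∫_{-π}^{π} f(x)^2 dx = 6^2 · π + 5^2 · π = (36 + 25)π.
Divide by 2π: (36 + 25)/2 = 61/2.
By Parseval, this equals Σ |c_n|^2.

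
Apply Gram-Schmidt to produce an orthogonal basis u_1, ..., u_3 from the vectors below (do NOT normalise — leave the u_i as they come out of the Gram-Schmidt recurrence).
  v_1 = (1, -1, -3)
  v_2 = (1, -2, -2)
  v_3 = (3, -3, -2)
Orthogonal basis:
  u_1 = (1, -1, -3)
  u_2 = (2/11, -13/11, 5/11)
  u_3 = (14/9, 7/18, 7/18)

Apply the Gram-Schmidt recurrence
  u_1 = v_1
  u_i = v_i − Σ_{j<i} ((v_i · u_j) / (u_j · u_j)) · u_j.

Step by step this gives:
  u_1 = (1, -1, -3)
  u_2 = (2/11, -13/11, 5/11)
  u_3 = (14/9, 7/18, 7/18)

Orthogonality check:
  u_2 · u_1 = 0 (should be 0)
  u_3 · u_1 = 0 (should be 0)
  u_3 · u_2 = 0 (should be 0)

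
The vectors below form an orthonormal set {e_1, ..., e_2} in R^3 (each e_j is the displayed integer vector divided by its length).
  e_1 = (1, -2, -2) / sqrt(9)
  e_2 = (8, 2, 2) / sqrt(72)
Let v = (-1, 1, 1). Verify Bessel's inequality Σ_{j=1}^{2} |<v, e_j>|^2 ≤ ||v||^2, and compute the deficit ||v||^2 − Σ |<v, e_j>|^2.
Σ |<v, e_j>|^2 = 3; ||v||^2 = 3; deficit = 0

Write each e_j = u_j / sqrt(<u_j, u_j>) where u_j is the displayed integer vector. Then <v, e_j> = <v, u_j> / sqrt(<u_j, u_j>), so |<v, e_j>|^2 = <v, u_j>^2 / <u_j, u_j>.
Coefficients: <v, e_1> = -5/sqrt(9), <v, e_2> = -4/sqrt(72).
Square and sum: Σ |<v, e_j>|^2 = 3.
Compute ||v||^2 = v·v = 3.
Deficit = 3 − 3 = 0 ≥ 0, confirming Bessel's inequality. (The deficit equals ||v − Σ <v,e_j> e_j||^2, the squared distance from v to span{e_j}.)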